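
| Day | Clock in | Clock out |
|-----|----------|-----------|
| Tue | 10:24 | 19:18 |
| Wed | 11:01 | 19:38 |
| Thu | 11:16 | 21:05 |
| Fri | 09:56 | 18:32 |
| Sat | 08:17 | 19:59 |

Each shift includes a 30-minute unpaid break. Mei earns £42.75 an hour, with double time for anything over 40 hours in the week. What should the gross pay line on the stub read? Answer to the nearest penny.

£2148.90

Tue: 10:24–19:18 = 8 h 54 min; less 30 min break → 8 h 24 min
Wed: 11:01–19:38 = 8 h 37 min; less 30 min break → 8 h 7 min
Thu: 11:16–21:05 = 9 h 49 min; less 30 min break → 9 h 19 min
Fri: 09:56–18:32 = 8 h 36 min; less 30 min break → 8 h 6 min
Sat: 08:17–19:59 = 11 h 42 min; less 30 min break → 11 h 12 min
Total worked: 45 h 8 min = 2708 min.
Regular 40 h 0 min = 2400 min at £42.75/h; overtime 5 h 8 min = 308 min at £85.50/h.
Pay = (2400 × £42.75 + 308 × £85.50) ÷ 60 = £2148.90.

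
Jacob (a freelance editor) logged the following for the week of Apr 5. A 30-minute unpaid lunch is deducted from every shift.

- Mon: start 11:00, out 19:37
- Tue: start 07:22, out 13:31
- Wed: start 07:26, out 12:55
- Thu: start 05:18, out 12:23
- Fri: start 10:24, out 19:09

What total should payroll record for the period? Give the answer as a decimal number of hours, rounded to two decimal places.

33.58 hours

Mon: 11:00–19:37 = 8 h 37 min; less 30 min break → 8 h 7 min
Tue: 07:22–13:31 = 6 h 9 min; less 30 min break → 5 h 39 min
Wed: 07:26–12:55 = 5 h 29 min; less 30 min break → 4 h 59 min
Thu: 05:18–12:23 = 7 h 5 min; less 30 min break → 6 h 35 min
Fri: 10:24–19:09 = 8 h 45 min; less 30 min break → 8 h 15 min
Total: 8 h 7 min + 5 h 39 min + 4 h 59 min + 6 h 35 min + 8 h 15 min = 33 h 35 min.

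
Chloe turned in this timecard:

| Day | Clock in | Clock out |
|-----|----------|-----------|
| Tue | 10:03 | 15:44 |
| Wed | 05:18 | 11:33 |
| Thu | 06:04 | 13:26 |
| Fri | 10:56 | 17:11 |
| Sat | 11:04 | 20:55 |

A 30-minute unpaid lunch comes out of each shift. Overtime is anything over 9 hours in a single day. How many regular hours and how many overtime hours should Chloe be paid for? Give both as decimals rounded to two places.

Regular 32.55 hours, overtime 0.35 hours

Tue: 10:03–15:44 = 5 h 41 min; less 30 min break → 5 h 11 min
Wed: 05:18–11:33 = 6 h 15 min; less 30 min break → 5 h 45 min
Thu: 06:04–13:26 = 7 h 22 min; less 30 min break → 6 h 52 min
Fri: 10:56–17:11 = 6 h 15 min; less 30 min break → 5 h 45 min
Sat: 11:04–20:55 = 9 h 51 min; less 30 min break → 9 h 21 min
Tue reg 5 h 11 min / OT 0 h 0 min; Wed reg 5 h 45 min / OT 0 h 0 min; Thu reg 6 h 52 min / OT 0 h 0 min; Fri reg 5 h 45 min / OT 0 h 0 min; Sat reg 9 h 0 min / OT 0 h 21 min.
Totals: regular 32 h 33 min, overtime 0 h 21 min.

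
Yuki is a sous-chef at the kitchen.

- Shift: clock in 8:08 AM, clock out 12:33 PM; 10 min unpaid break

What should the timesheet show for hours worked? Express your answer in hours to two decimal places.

Shift: 8:08 AM–12:33 PM = 4 h 25 min; less 10 min break → 4 h 15 min

4.25 hours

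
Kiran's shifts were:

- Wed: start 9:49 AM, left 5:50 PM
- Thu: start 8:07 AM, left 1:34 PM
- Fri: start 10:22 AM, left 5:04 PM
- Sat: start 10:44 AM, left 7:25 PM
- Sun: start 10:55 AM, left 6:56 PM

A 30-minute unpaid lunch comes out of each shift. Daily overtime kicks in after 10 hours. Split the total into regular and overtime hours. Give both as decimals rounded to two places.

Wed: 9:49 AM–5:50 PM = 8 h 1 min; less 30 min break → 7 h 31 min
Thu: 8:07 AM–1:34 PM = 5 h 27 min; less 30 min break → 4 h 57 min
Fri: 10:22 AM–5:04 PM = 6 h 42 min; less 30 min break → 6 h 12 min
Sat: 10:44 AM–7:25 PM = 8 h 41 min; less 30 min break → 8 h 11 min
Sun: 10:55 AM–6:56 PM = 8 h 1 min; less 30 min break → 7 h 31 min
Wed reg 7 h 31 min / OT 0 h 0 min; Thu reg 4 h 57 min / OT 0 h 0 min; Fri reg 6 h 12 min / OT 0 h 0 min; Sat reg 8 h 11 min / OT 0 h 0 min; Sun reg 7 h 31 min / OT 0 h 0 min.
Totals: regular 34 h 22 min, overtime 0 h 0 min.

Regular 34.37 hours, overtime 0.00 hours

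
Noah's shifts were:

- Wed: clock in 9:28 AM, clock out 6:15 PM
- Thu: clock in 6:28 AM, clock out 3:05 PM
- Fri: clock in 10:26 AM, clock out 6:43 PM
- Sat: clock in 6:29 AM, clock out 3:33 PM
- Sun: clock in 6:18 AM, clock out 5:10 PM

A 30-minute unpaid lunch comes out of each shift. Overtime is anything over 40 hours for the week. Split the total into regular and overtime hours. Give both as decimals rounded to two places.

Regular 40.00 hours, overtime 3.12 hours

Wed: 9:28 AM–6:15 PM = 8 h 47 min; less 30 min break → 8 h 17 min
Thu: 6:28 AM–3:05 PM = 8 h 37 min; less 30 min break → 8 h 7 min
Fri: 10:26 AM–6:43 PM = 8 h 17 min; less 30 min break → 7 h 47 min
Sat: 6:29 AM–3:33 PM = 9 h 4 min; less 30 min break → 8 h 34 min
Sun: 6:18 AM–5:10 PM = 10 h 52 min; less 30 min break → 10 h 22 min
Total worked: 43 h 7 min = 43.12 h.
Threshold 40 h → overtime 3 h 7 min, regular 40 h 0 min.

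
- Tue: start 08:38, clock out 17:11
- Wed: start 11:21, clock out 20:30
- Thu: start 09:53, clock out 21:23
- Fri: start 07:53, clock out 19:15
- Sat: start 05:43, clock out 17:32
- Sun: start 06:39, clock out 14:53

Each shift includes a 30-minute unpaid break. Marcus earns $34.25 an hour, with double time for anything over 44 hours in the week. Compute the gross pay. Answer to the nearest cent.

$2439.74

Tue: 08:38–17:11 = 8 h 33 min; less 30 min break → 8 h 3 min
Wed: 11:21–20:30 = 9 h 9 min; less 30 min break → 8 h 39 min
Thu: 09:53–21:23 = 11 h 30 min; less 30 min break → 11 h 0 min
Fri: 07:53–19:15 = 11 h 22 min; less 30 min break → 10 h 52 min
Sat: 05:43–17:32 = 11 h 49 min; less 30 min break → 11 h 19 min
Sun: 06:39–14:53 = 8 h 14 min; less 30 min break → 7 h 44 min
Total worked: 57 h 37 min = 3457 min.
Regular 44 h 0 min = 2640 min at $34.25/h; overtime 13 h 37 min = 817 min at $68.50/h.
Pay = (2640 × $34.25 + 817 × $68.50) ÷ 60 = $2439.74.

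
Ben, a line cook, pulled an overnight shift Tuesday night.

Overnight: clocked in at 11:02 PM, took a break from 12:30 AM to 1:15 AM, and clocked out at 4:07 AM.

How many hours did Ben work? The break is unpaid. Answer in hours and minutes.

4 h 20 min

Overnight: 11:02 PM → midnight = 0 h 58 min; midnight → 4:07 AM = 4 h 7 min; span 5 h 5 min; less 45 min break → 4 h 20 min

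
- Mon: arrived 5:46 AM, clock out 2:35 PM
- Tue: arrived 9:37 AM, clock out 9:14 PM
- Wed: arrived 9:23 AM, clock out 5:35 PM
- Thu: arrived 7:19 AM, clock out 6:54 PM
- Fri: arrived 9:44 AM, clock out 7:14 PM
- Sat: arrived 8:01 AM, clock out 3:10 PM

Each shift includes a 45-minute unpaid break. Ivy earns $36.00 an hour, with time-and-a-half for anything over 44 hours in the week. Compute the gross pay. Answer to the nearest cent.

$2035.80

Mon: 5:46 AM–2:35 PM = 8 h 49 min; less 45 min break → 8 h 4 min
Tue: 9:37 AM–9:14 PM = 11 h 37 min; less 45 min break → 10 h 52 min
Wed: 9:23 AM–5:35 PM = 8 h 12 min; less 45 min break → 7 h 27 min
Thu: 7:19 AM–6:54 PM = 11 h 35 min; less 45 min break → 10 h 50 min
Fri: 9:44 AM–7:14 PM = 9 h 30 min; less 45 min break → 8 h 45 min
Sat: 8:01 AM–3:10 PM = 7 h 9 min; less 45 min break → 6 h 24 min
Total worked: 52 h 22 min = 3142 min.
Regular 44 h 0 min = 2640 min at $36.00/h; overtime 8 h 22 min = 502 min at $54.00/h.
Pay = (2640 × $36.00 + 502 × $54.00) ÷ 60 = $2035.80.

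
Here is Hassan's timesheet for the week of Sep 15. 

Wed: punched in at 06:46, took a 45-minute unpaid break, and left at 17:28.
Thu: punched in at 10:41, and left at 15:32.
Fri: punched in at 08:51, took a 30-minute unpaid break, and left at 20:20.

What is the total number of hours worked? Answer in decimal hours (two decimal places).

25.78 hours

Wed: 06:46–17:28 = 10 h 42 min; less 45 min break → 9 h 57 min
Thu: 10:41–15:32 = 4 h 51 min
Fri: 08:51–20:20 = 11 h 29 min; less 30 min break → 10 h 59 min
Total: 9 h 57 min + 4 h 51 min + 10 h 59 min = 25 h 47 min.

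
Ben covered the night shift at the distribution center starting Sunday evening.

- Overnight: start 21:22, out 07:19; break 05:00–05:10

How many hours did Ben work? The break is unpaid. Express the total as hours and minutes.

9 h 47 min

Overnight: 21:22 → midnight = 2 h 38 min; midnight → 07:19 = 7 h 19 min; span 9 h 57 min; less 10 min break → 9 h 47 min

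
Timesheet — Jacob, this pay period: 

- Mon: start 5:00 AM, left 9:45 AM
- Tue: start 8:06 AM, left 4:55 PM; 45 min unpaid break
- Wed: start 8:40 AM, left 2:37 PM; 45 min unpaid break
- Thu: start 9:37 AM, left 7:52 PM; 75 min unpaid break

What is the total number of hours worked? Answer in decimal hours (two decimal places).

27.02 hours

Mon: 5:00 AM–9:45 AM = 4 h 45 min
Tue: 8:06 AM–4:55 PM = 8 h 49 min; less 45 min break → 8 h 4 min
Wed: 8:40 AM–2:37 PM = 5 h 57 min; less 45 min break → 5 h 12 min
Thu: 9:37 AM–7:52 PM = 10 h 15 min; less 75 min break → 9 h 0 min
Total: 4 h 45 min + 8 h 4 min + 5 h 12 min + 9 h 0 min = 27 h 1 min.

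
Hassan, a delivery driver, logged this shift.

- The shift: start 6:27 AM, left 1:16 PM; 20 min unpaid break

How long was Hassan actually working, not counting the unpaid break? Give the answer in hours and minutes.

The shift: 6:27 AM–1:16 PM = 6 h 49 min; less 20 min break → 6 h 29 min

6 h 29 min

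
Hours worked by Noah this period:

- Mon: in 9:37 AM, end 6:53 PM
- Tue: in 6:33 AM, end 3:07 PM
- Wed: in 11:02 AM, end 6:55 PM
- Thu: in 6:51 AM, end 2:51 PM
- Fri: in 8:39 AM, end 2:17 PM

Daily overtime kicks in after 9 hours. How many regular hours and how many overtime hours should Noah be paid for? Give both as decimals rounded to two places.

Mon: 9:37 AM–6:53 PM = 9 h 16 min
Tue: 6:33 AM–3:07 PM = 8 h 34 min
Wed: 11:02 AM–6:55 PM = 7 h 53 min
Thu: 6:51 AM–2:51 PM = 8 h 0 min
Fri: 8:39 AM–2:17 PM = 5 h 38 min
Mon reg 9 h 0 min / OT 0 h 16 min; Tue reg 8 h 34 min / OT 0 h 0 min; Wed reg 7 h 53 min / OT 0 h 0 min; Thu reg 8 h 0 min / OT 0 h 0 min; Fri reg 5 h 38 min / OT 0 h 0 min.
Totals: regular 39 h 5 min, overtime 0 h 16 min.

Regular 39.08 hours, overtime 0.27 hours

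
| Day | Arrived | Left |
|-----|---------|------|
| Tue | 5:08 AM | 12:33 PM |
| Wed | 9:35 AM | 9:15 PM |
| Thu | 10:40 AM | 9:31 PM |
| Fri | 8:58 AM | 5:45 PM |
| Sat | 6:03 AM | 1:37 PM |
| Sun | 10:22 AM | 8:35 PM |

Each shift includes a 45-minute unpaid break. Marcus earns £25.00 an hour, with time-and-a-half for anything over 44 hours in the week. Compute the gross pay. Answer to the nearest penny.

Tue: 5:08 AM–12:33 PM = 7 h 25 min; less 45 min break → 6 h 40 min
Wed: 9:35 AM–9:15 PM = 11 h 40 min; less 45 min break → 10 h 55 min
Thu: 10:40 AM–9:31 PM = 10 h 51 min; less 45 min break → 10 h 6 min
Fri: 8:58 AM–5:45 PM = 8 h 47 min; less 45 min break → 8 h 2 min
Sat: 6:03 AM–1:37 PM = 7 h 34 min; less 45 min break → 6 h 49 min
Sun: 10:22 AM–8:35 PM = 10 h 13 min; less 45 min break → 9 h 28 min
Total worked: 52 h 0 min = 3120 min.
Regular 44 h 0 min = 2640 min at £25.00/h; overtime 8 h 0 min = 480 min at £37.50/h.
Pay = (2640 × £25.00 + 480 × £37.50) ÷ 60 = £1400.00.

£1400.00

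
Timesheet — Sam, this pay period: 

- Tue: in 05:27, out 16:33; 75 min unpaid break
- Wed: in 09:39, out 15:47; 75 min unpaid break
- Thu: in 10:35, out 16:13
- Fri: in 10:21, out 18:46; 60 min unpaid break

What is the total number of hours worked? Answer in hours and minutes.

Tue: 05:27–16:33 = 11 h 6 min; less 75 min break → 9 h 51 min
Wed: 09:39–15:47 = 6 h 8 min; less 75 min break → 4 h 53 min
Thu: 10:35–16:13 = 5 h 38 min
Fri: 10:21–18:46 = 8 h 25 min; less 60 min break → 7 h 25 min
Total: 9 h 51 min + 4 h 53 min + 5 h 38 min + 7 h 25 min = 27 h 47 min.

27 h 47 min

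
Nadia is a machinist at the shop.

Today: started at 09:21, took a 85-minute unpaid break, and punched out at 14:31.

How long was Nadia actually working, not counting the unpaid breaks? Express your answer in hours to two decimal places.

3.75 hours

Today: 09:21–14:31 = 5 h 10 min; less 85 min break → 3 h 45 min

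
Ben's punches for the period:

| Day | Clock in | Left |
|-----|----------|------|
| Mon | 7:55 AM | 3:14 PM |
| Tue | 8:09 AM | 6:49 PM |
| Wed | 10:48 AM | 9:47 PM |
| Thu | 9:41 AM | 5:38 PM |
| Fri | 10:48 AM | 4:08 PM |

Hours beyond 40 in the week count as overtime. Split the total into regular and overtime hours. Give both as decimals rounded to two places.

Mon: 7:55 AM–3:14 PM = 7 h 19 min
Tue: 8:09 AM–6:49 PM = 10 h 40 min
Wed: 10:48 AM–9:47 PM = 10 h 59 min
Thu: 9:41 AM–5:38 PM = 7 h 57 min
Fri: 10:48 AM–4:08 PM = 5 h 20 min
Total worked: 42 h 15 min = 42.25 h.
Threshold 40 h → overtime 2 h 15 min, regular 40 h 0 min.

Regular 40.00 hours, overtime 2.25 hours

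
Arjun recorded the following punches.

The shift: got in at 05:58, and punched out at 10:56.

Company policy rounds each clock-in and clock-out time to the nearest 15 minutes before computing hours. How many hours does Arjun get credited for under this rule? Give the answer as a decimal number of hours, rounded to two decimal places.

The shift: in 05:58→06:00, out 10:56→11:00; 5 h 0 min

5.00 hours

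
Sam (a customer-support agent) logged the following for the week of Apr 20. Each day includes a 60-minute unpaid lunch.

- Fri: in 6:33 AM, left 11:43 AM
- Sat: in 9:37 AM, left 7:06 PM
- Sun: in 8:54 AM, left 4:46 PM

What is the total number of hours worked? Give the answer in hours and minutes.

Fri: 6:33 AM–11:43 AM = 5 h 10 min; less 60 min break → 4 h 10 min
Sat: 9:37 AM–7:06 PM = 9 h 29 min; less 60 min break → 8 h 29 min
Sun: 8:54 AM–4:46 PM = 7 h 52 min; less 60 min break → 6 h 52 min
Total: 4 h 10 min + 8 h 29 min + 6 h 52 min = 19 h 31 min.

19 h 31 min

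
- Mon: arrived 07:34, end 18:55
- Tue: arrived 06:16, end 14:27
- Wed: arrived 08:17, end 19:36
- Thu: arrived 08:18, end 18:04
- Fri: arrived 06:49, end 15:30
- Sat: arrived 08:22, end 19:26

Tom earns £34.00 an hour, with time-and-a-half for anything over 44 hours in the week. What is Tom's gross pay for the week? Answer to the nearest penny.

£2330.70

Mon: 07:34–18:55 = 11 h 21 min
Tue: 06:16–14:27 = 8 h 11 min
Wed: 08:17–19:36 = 11 h 19 min
Thu: 08:18–18:04 = 9 h 46 min
Fri: 06:49–15:30 = 8 h 41 min
Sat: 08:22–19:26 = 11 h 4 min
Total worked: 60 h 22 min = 3622 min.
Regular 44 h 0 min = 2640 min at £34.00/h; overtime 16 h 22 min = 982 min at £51.00/h.
Pay = (2640 × £34.00 + 982 × £51.00) ÷ 60 = £2330.70.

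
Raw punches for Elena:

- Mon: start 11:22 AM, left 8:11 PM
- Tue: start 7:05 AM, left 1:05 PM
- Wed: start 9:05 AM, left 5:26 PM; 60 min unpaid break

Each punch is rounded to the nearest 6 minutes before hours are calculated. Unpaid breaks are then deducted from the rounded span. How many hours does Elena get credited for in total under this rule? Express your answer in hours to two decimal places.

22.10 hours

Mon: in 11:22 AM→11:24 AM, out 8:11 PM→8:12 PM; 8 h 48 min
Tue: in 7:05 AM→7:06 AM, out 1:05 PM→1:06 PM; 6 h 0 min
Wed: in 9:05 AM→9:06 AM, out 5:26 PM→5:24 PM; 8 h 18 min − 60 min = 7 h 18 min
Total credited: 22 h 6 min.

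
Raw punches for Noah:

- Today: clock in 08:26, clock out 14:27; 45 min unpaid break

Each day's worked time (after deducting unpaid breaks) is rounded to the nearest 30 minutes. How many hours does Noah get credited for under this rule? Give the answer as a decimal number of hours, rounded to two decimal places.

5.50 hours

Today: 08:26–14:27 = 6 h 1 min − 45 min = 5 h 16 min → rounds to 5 h 30 min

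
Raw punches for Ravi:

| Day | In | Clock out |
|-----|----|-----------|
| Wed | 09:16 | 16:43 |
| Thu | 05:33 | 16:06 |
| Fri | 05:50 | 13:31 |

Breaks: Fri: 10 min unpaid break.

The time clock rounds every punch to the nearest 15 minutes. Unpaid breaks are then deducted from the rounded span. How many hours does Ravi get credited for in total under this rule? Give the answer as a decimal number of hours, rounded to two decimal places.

Wed: in 09:16→09:15, out 16:43→16:45; 7 h 30 min
Thu: in 05:33→05:30, out 16:06→16:00; 10 h 30 min
Fri: in 05:50→05:45, out 13:31→13:30; 7 h 45 min − 10 min = 7 h 35 min
Total credited: 25 h 35 min.

25.58 hours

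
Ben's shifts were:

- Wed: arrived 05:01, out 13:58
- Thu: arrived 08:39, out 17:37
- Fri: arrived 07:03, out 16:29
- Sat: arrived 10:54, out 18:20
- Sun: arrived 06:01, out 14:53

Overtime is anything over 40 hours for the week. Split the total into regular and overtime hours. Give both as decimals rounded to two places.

Regular 40.00 hours, overtime 3.65 hours

Wed: 05:01–13:58 = 8 h 57 min
Thu: 08:39–17:37 = 8 h 58 min
Fri: 07:03–16:29 = 9 h 26 min
Sat: 10:54–18:20 = 7 h 26 min
Sun: 06:01–14:53 = 8 h 52 min
Total worked: 43 h 39 min = 43.65 h.
Threshold 40 h → overtime 3 h 39 min, regular 40 h 0 min.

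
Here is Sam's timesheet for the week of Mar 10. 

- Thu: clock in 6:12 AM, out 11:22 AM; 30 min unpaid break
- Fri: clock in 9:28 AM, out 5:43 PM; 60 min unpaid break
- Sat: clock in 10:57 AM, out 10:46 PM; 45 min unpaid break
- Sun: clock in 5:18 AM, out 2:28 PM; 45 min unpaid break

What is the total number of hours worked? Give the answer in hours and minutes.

Thu: 6:12 AM–11:22 AM = 5 h 10 min; less 30 min break → 4 h 40 min
Fri: 9:28 AM–5:43 PM = 8 h 15 min; less 60 min break → 7 h 15 min
Sat: 10:57 AM–10:46 PM = 11 h 49 min; less 45 min break → 11 h 4 min
Sun: 5:18 AM–2:28 PM = 9 h 10 min; less 45 min break → 8 h 25 min
Total: 4 h 40 min + 7 h 15 min + 11 h 4 min + 8 h 25 min = 31 h 24 min.

31 h 24 min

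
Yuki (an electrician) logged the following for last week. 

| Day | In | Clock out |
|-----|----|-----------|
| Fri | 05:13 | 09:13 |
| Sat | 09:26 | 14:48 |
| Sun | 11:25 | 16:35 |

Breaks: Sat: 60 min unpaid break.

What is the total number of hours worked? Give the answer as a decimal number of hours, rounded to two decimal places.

13.53 hours

Fri: 05:13–09:13 = 4 h 0 min
Sat: 09:26–14:48 = 5 h 22 min; less 60 min break → 4 h 22 min
Sun: 11:25–16:35 = 5 h 10 min
Total: 4 h 0 min + 4 h 22 min + 5 h 10 min = 13 h 32 min.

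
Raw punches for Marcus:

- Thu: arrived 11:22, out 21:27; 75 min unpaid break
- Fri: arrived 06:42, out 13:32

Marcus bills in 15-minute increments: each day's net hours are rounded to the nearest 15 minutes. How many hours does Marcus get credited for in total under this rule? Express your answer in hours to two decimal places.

15.50 hours

Thu: 11:22–21:27 = 10 h 5 min − 75 min = 8 h 50 min → rounds to 8 h 45 min
Fri: 06:42–13:32 = 6 h 50 min → rounds to 6 h 45 min
Total credited: 15 h 30 min.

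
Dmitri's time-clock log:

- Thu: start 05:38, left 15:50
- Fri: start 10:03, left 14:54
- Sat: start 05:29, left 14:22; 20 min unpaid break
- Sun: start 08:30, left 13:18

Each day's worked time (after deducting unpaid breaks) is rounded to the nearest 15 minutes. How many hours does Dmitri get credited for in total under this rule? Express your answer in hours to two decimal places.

28.25 hours

Thu: 05:38–15:50 = 10 h 12 min → rounds to 10 h 15 min
Fri: 10:03–14:54 = 4 h 51 min → rounds to 4 h 45 min
Sat: 05:29–14:22 = 8 h 53 min − 20 min = 8 h 33 min → rounds to 8 h 30 min
Sun: 08:30–13:18 = 4 h 48 min → rounds to 4 h 45 min
Total credited: 28 h 15 min.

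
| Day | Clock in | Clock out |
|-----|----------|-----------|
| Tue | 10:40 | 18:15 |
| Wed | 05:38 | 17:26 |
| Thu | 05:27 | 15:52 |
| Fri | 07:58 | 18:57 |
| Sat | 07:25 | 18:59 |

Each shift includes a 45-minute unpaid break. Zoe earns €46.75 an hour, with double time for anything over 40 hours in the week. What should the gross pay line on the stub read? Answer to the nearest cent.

€2674.10

Tue: 10:40–18:15 = 7 h 35 min; less 45 min break → 6 h 50 min
Wed: 05:38–17:26 = 11 h 48 min; less 45 min break → 11 h 3 min
Thu: 05:27–15:52 = 10 h 25 min; less 45 min break → 9 h 40 min
Fri: 07:58–18:57 = 10 h 59 min; less 45 min break → 10 h 14 min
Sat: 07:25–18:59 = 11 h 34 min; less 45 min break → 10 h 49 min
Total worked: 48 h 36 min = 2916 min.
Regular 40 h 0 min = 2400 min at €46.75/h; overtime 8 h 36 min = 516 min at €93.50/h.
Pay = (2400 × €46.75 + 516 × €93.50) ÷ 60 = €2674.10.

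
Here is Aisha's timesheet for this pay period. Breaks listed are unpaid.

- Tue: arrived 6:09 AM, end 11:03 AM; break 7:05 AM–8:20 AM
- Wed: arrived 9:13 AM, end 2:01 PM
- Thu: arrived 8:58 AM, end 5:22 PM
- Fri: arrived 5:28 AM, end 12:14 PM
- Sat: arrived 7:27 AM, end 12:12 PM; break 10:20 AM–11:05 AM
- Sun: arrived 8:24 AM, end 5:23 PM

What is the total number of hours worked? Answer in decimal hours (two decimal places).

36.60 hours

Tue: 6:09 AM–11:03 AM = 4 h 54 min; less 75 min break → 3 h 39 min
Wed: 9:13 AM–2:01 PM = 4 h 48 min
Thu: 8:58 AM–5:22 PM = 8 h 24 min
Fri: 5:28 AM–12:14 PM = 6 h 46 min
Sat: 7:27 AM–12:12 PM = 4 h 45 min; less 45 min break → 4 h 0 min
Sun: 8:24 AM–5:23 PM = 8 h 59 min
Total: 3 h 39 min + 4 h 48 min + 8 h 24 min + 6 h 46 min + 4 h 0 min + 8 h 59 min = 36 h 36 min.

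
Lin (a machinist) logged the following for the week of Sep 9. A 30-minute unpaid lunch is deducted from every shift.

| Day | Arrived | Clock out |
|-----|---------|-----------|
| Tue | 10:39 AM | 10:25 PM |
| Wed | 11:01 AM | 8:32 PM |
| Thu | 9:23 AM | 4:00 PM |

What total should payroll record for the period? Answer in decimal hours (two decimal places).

26.40 hours

Tue: 10:39 AM–10:25 PM = 11 h 46 min; less 30 min break → 11 h 16 min
Wed: 11:01 AM–8:32 PM = 9 h 31 min; less 30 min break → 9 h 1 min
Thu: 9:23 AM–4:00 PM = 6 h 37 min; less 30 min break → 6 h 7 min
Total: 11 h 16 min + 9 h 1 min + 6 h 7 min = 26 h 24 min.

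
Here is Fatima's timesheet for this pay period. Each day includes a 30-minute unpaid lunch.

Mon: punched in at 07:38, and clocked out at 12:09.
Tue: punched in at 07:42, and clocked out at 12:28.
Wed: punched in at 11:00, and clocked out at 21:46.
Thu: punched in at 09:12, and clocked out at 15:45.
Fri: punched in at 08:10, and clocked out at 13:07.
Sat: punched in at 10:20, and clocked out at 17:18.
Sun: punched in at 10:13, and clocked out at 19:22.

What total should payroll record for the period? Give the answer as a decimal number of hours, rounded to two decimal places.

44.17 hours

Mon: 07:38–12:09 = 4 h 31 min; less 30 min break → 4 h 1 min
Tue: 07:42–12:28 = 4 h 46 min; less 30 min break → 4 h 16 min
Wed: 11:00–21:46 = 10 h 46 min; less 30 min break → 10 h 16 min
Thu: 09:12–15:45 = 6 h 33 min; less 30 min break → 6 h 3 min
Fri: 08:10–13:07 = 4 h 57 min; less 30 min break → 4 h 27 min
Sat: 10:20–17:18 = 6 h 58 min; less 30 min break → 6 h 28 min
Sun: 10:13–19:22 = 9 h 9 min; less 30 min break → 8 h 39 min
Total: 4 h 1 min + 4 h 16 min + 10 h 16 min + 6 h 3 min + 4 h 27 min + 6 h 28 min + 8 h 39 min = 44 h 10 min.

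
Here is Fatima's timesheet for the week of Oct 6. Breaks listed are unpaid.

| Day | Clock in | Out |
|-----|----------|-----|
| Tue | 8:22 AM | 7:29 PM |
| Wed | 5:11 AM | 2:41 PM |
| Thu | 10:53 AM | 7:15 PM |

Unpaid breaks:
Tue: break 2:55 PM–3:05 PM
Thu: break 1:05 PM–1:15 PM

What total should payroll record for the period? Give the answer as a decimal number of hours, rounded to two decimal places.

Tue: 8:22 AM–7:29 PM = 11 h 7 min; less 10 min break → 10 h 57 min
Wed: 5:11 AM–2:41 PM = 9 h 30 min
Thu: 10:53 AM–7:15 PM = 8 h 22 min; less 10 min break → 8 h 12 min
Total: 10 h 57 min + 9 h 30 min + 8 h 12 min = 28 h 39 min.

28.65 hours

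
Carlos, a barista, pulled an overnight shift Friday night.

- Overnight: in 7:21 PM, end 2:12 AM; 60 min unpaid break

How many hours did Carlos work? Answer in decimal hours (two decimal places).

5.85 hours

Overnight: 7:21 PM → midnight = 4 h 39 min; midnight → 2:12 AM = 2 h 12 min; span 6 h 51 min; less 60 min break → 5 h 51 min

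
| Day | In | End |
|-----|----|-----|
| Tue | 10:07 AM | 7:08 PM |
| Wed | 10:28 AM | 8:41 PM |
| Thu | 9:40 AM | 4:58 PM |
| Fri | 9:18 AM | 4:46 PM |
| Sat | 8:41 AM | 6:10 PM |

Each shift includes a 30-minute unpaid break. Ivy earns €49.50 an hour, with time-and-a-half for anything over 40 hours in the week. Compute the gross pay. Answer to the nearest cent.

Tue: 10:07 AM–7:08 PM = 9 h 1 min; less 30 min break → 8 h 31 min
Wed: 10:28 AM–8:41 PM = 10 h 13 min; less 30 min break → 9 h 43 min
Thu: 9:40 AM–4:58 PM = 7 h 18 min; less 30 min break → 6 h 48 min
Fri: 9:18 AM–4:46 PM = 7 h 28 min; less 30 min break → 6 h 58 min
Sat: 8:41 AM–6:10 PM = 9 h 29 min; less 30 min break → 8 h 59 min
Total worked: 40 h 59 min = 2459 min.
Regular 40 h 0 min = 2400 min at €49.50/h; overtime 0 h 59 min = 59 min at €74.25/h.
Pay = (2400 × €49.50 + 59 × €74.25) ÷ 60 = €2053.01.

€2053.01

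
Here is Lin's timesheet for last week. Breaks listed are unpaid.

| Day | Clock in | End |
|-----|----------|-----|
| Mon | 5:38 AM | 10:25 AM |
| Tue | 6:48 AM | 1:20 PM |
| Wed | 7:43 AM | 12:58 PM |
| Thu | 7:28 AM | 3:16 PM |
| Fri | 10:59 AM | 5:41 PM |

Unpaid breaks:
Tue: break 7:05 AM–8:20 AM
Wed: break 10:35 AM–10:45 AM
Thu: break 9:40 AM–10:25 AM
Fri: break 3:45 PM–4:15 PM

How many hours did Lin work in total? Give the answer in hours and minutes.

Mon: 5:38 AM–10:25 AM = 4 h 47 min
Tue: 6:48 AM–1:20 PM = 6 h 32 min; less 75 min break → 5 h 17 min
Wed: 7:43 AM–12:58 PM = 5 h 15 min; less 10 min break → 5 h 5 min
Thu: 7:28 AM–3:16 PM = 7 h 48 min; less 45 min break → 7 h 3 min
Fri: 10:59 AM–5:41 PM = 6 h 42 min; less 30 min break → 6 h 12 min
Total: 4 h 47 min + 5 h 17 min + 5 h 5 min + 7 h 3 min + 6 h 12 min = 28 h 24 min.

28 h 24 min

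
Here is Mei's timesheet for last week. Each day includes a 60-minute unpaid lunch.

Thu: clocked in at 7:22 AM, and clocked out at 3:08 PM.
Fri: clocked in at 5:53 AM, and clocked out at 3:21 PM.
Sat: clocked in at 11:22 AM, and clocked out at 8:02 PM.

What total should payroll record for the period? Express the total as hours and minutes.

22 h 54 min

Thu: 7:22 AM–3:08 PM = 7 h 46 min; less 60 min break → 6 h 46 min
Fri: 5:53 AM–3:21 PM = 9 h 28 min; less 60 min break → 8 h 28 min
Sat: 11:22 AM–8:02 PM = 8 h 40 min; less 60 min break → 7 h 40 min
Total: 6 h 46 min + 8 h 28 min + 7 h 40 min = 22 h 54 min.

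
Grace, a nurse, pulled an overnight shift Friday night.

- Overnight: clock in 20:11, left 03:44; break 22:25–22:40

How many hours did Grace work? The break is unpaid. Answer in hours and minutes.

Overnight: 20:11 → midnight = 3 h 49 min; midnight → 03:44 = 3 h 44 min; span 7 h 33 min; less 15 min break → 7 h 18 min

7 h 18 min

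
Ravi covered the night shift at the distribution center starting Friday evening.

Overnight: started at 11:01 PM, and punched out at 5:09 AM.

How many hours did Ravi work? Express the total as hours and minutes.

6 h 8 min

Overnight: 11:01 PM → midnight = 0 h 59 min; midnight → 5:09 AM = 5 h 9 min; span 6 h 8 min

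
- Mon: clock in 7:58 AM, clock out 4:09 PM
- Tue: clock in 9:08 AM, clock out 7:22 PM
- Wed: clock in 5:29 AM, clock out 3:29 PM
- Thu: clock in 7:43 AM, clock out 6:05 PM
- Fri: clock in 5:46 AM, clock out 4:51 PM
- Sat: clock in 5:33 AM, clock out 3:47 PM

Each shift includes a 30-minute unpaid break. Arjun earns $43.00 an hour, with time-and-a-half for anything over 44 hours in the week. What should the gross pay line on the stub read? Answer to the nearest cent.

Mon: 7:58 AM–4:09 PM = 8 h 11 min; less 30 min break → 7 h 41 min
Tue: 9:08 AM–7:22 PM = 10 h 14 min; less 30 min break → 9 h 44 min
Wed: 5:29 AM–3:29 PM = 10 h 0 min; less 30 min break → 9 h 30 min
Thu: 7:43 AM–6:05 PM = 10 h 22 min; less 30 min break → 9 h 52 min
Fri: 5:46 AM–4:51 PM = 11 h 5 min; less 30 min break → 10 h 35 min
Sat: 5:33 AM–3:47 PM = 10 h 14 min; less 30 min break → 9 h 44 min
Total worked: 57 h 6 min = 3426 min.
Regular 44 h 0 min = 2640 min at $43.00/h; overtime 13 h 6 min = 786 min at $64.50/h.
Pay = (2640 × $43.00 + 786 × $64.50) ÷ 60 = $2736.95.

$2736.95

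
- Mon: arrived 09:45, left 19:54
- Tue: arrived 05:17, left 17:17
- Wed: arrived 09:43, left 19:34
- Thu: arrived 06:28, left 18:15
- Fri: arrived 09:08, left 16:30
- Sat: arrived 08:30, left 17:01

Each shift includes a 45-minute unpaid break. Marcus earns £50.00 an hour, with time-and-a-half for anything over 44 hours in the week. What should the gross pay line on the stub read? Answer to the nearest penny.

Mon: 09:45–19:54 = 10 h 9 min; less 45 min break → 9 h 24 min
Tue: 05:17–17:17 = 12 h 0 min; less 45 min break → 11 h 15 min
Wed: 09:43–19:34 = 9 h 51 min; less 45 min break → 9 h 6 min
Thu: 06:28–18:15 = 11 h 47 min; less 45 min break → 11 h 2 min
Fri: 09:08–16:30 = 7 h 22 min; less 45 min break → 6 h 37 min
Sat: 08:30–17:01 = 8 h 31 min; less 45 min break → 7 h 46 min
Total worked: 55 h 10 min = 3310 min.
Regular 44 h 0 min = 2640 min at £50.00/h; overtime 11 h 10 min = 670 min at £75.00/h.
Pay = (2640 × £50.00 + 670 × £75.00) ÷ 60 = £3037.50.

£3037.50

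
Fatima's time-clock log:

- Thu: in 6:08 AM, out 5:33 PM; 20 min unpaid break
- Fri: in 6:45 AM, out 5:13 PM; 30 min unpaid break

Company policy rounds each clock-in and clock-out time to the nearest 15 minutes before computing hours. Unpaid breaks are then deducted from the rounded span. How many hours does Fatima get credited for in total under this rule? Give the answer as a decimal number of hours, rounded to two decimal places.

Thu: in 6:08 AM→6:15 AM, out 5:33 PM→5:30 PM; 11 h 15 min − 20 min = 10 h 55 min
Fri: in 6:45 AM→6:45 AM, out 5:13 PM→5:15 PM; 10 h 30 min − 30 min = 10 h 0 min
Total credited: 20 h 55 min.

20.92 hours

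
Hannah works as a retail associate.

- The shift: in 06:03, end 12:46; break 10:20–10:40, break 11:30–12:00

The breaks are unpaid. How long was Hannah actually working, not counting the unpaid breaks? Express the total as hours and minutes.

5 h 53 min

The shift: 06:03–12:46 = 6 h 43 min; less 50 min break → 5 h 53 min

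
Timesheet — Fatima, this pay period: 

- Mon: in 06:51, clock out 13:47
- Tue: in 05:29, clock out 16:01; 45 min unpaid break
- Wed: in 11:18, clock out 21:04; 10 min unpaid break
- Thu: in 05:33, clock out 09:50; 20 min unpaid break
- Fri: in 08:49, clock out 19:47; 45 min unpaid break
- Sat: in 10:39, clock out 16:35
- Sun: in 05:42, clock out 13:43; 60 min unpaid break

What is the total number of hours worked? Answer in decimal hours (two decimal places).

Mon: 06:51–13:47 = 6 h 56 min
Tue: 05:29–16:01 = 10 h 32 min; less 45 min break → 9 h 47 min
Wed: 11:18–21:04 = 9 h 46 min; less 10 min break → 9 h 36 min
Thu: 05:33–09:50 = 4 h 17 min; less 20 min break → 3 h 57 min
Fri: 08:49–19:47 = 10 h 58 min; less 45 min break → 10 h 13 min
Sat: 10:39–16:35 = 5 h 56 min
Sun: 05:42–13:43 = 8 h 1 min; less 60 min break → 7 h 1 min
Total: 6 h 56 min + 9 h 47 min + 9 h 36 min + 3 h 57 min + 10 h 13 min + 5 h 56 min + 7 h 1 min = 53 h 26 min.

53.43 hours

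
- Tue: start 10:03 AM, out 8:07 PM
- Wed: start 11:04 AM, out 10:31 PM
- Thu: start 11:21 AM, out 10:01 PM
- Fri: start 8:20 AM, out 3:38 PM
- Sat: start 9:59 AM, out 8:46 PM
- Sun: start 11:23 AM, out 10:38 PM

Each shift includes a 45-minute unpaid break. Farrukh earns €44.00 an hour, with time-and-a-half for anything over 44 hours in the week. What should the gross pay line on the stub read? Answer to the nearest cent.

Tue: 10:03 AM–8:07 PM = 10 h 4 min; less 45 min break → 9 h 19 min
Wed: 11:04 AM–10:31 PM = 11 h 27 min; less 45 min break → 10 h 42 min
Thu: 11:21 AM–10:01 PM = 10 h 40 min; less 45 min break → 9 h 55 min
Fri: 8:20 AM–3:38 PM = 7 h 18 min; less 45 min break → 6 h 33 min
Sat: 9:59 AM–8:46 PM = 10 h 47 min; less 45 min break → 10 h 2 min
Sun: 11:23 AM–10:38 PM = 11 h 15 min; less 45 min break → 10 h 30 min
Total worked: 57 h 1 min = 3421 min.
Regular 44 h 0 min = 2640 min at €44.00/h; overtime 13 h 1 min = 781 min at €66.00/h.
Pay = (2640 × €44.00 + 781 × €66.00) ÷ 60 = €2795.10.

€2795.10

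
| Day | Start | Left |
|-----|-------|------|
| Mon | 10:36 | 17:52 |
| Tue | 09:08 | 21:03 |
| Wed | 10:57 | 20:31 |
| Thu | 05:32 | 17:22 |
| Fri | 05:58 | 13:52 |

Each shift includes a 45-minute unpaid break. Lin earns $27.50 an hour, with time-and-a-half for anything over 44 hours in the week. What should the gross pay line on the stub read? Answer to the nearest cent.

Mon: 10:36–17:52 = 7 h 16 min; less 45 min break → 6 h 31 min
Tue: 09:08–21:03 = 11 h 55 min; less 45 min break → 11 h 10 min
Wed: 10:57–20:31 = 9 h 34 min; less 45 min break → 8 h 49 min
Thu: 05:32–17:22 = 11 h 50 min; less 45 min break → 11 h 5 min
Fri: 05:58–13:52 = 7 h 54 min; less 45 min break → 7 h 9 min
Total worked: 44 h 44 min = 2684 min.
Regular 44 h 0 min = 2640 min at $27.50/h; overtime 0 h 44 min = 44 min at $41.25/h.
Pay = (2640 × $27.50 + 44 × $41.25) ÷ 60 = $1240.25.

$1240.25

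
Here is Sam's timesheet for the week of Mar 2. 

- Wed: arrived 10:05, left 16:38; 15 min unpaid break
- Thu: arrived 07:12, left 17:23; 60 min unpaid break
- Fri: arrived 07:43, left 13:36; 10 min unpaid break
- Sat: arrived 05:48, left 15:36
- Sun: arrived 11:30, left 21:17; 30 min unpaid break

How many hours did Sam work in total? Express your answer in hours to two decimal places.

Wed: 10:05–16:38 = 6 h 33 min; less 15 min break → 6 h 18 min
Thu: 07:12–17:23 = 10 h 11 min; less 60 min break → 9 h 11 min
Fri: 07:43–13:36 = 5 h 53 min; less 10 min break → 5 h 43 min
Sat: 05:48–15:36 = 9 h 48 min
Sun: 11:30–21:17 = 9 h 47 min; less 30 min break → 9 h 17 min
Total: 6 h 18 min + 9 h 11 min + 5 h 43 min + 9 h 48 min + 9 h 17 min = 40 h 17 min.

40.28 hours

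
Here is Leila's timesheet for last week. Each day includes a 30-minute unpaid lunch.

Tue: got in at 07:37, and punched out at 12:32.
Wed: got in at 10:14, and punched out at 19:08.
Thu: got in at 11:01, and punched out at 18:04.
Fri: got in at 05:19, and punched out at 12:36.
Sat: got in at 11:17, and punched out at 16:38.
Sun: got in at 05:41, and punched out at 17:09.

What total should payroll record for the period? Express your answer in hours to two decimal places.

Tue: 07:37–12:32 = 4 h 55 min; less 30 min break → 4 h 25 min
Wed: 10:14–19:08 = 8 h 54 min; less 30 min break → 8 h 24 min
Thu: 11:01–18:04 = 7 h 3 min; less 30 min break → 6 h 33 min
Fri: 05:19–12:36 = 7 h 17 min; less 30 min break → 6 h 47 min
Sat: 11:17–16:38 = 5 h 21 min; less 30 min break → 4 h 51 min
Sun: 05:41–17:09 = 11 h 28 min; less 30 min break → 10 h 58 min
Total: 4 h 25 min + 8 h 24 min + 6 h 33 min + 6 h 47 min + 4 h 51 min + 10 h 58 min = 41 h 58 min.

41.97 hours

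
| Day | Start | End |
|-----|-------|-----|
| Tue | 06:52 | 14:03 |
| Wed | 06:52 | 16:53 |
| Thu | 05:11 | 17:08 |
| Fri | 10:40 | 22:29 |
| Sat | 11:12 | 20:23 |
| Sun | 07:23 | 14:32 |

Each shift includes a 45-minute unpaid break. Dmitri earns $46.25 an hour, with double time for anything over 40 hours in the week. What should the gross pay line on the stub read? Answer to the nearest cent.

Tue: 06:52–14:03 = 7 h 11 min; less 45 min break → 6 h 26 min
Wed: 06:52–16:53 = 10 h 1 min; less 45 min break → 9 h 16 min
Thu: 05:11–17:08 = 11 h 57 min; less 45 min break → 11 h 12 min
Fri: 10:40–22:29 = 11 h 49 min; less 45 min break → 11 h 4 min
Sat: 11:12–20:23 = 9 h 11 min; less 45 min break → 8 h 26 min
Sun: 07:23–14:32 = 7 h 9 min; less 45 min break → 6 h 24 min
Total worked: 52 h 48 min = 3168 min.
Regular 40 h 0 min = 2400 min at $46.25/h; overtime 12 h 48 min = 768 min at $92.50/h.
Pay = (2400 × $46.25 + 768 × $92.50) ÷ 60 = $3034.00.

$3034.00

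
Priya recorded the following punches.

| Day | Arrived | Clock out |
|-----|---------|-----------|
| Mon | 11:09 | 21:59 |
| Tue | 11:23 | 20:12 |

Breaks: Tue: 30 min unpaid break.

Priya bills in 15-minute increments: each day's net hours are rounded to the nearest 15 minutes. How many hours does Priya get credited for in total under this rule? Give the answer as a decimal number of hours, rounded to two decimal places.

19.00 hours

Mon: 11:09–21:59 = 10 h 50 min → rounds to 10 h 45 min
Tue: 11:23–20:12 = 8 h 49 min − 30 min = 8 h 19 min → rounds to 8 h 15 min
Total credited: 19 h 0 min.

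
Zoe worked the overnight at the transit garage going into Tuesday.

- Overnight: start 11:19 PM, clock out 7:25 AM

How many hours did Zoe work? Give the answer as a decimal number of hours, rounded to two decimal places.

Overnight: 11:19 PM → midnight = 0 h 41 min; midnight → 7:25 AM = 7 h 25 min; span 8 h 6 min

8.10 hours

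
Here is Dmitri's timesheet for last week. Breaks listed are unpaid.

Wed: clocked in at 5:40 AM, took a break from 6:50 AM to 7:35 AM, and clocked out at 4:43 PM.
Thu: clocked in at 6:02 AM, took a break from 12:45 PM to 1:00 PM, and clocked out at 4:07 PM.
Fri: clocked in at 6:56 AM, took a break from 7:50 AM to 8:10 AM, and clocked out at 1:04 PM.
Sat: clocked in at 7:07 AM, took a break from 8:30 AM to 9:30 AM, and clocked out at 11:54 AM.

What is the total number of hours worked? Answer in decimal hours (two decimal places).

Wed: 5:40 AM–4:43 PM = 11 h 3 min; less 45 min break → 10 h 18 min
Thu: 6:02 AM–4:07 PM = 10 h 5 min; less 15 min break → 9 h 50 min
Fri: 6:56 AM–1:04 PM = 6 h 8 min; less 20 min break → 5 h 48 min
Sat: 7:07 AM–11:54 AM = 4 h 47 min; less 60 min break → 3 h 47 min
Total: 10 h 18 min + 9 h 50 min + 5 h 48 min + 3 h 47 min = 29 h 43 min.

29.72 hours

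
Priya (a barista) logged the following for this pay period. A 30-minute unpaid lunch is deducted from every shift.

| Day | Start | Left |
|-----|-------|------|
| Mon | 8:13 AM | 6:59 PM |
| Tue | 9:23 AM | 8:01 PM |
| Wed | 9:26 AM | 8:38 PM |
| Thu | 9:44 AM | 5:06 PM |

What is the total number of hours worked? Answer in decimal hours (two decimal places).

Mon: 8:13 AM–6:59 PM = 10 h 46 min; less 30 min break → 10 h 16 min
Tue: 9:23 AM–8:01 PM = 10 h 38 min; less 30 min break → 10 h 8 min
Wed: 9:26 AM–8:38 PM = 11 h 12 min; less 30 min break → 10 h 42 min
Thu: 9:44 AM–5:06 PM = 7 h 22 min; less 30 min break → 6 h 52 min
Total: 10 h 16 min + 10 h 8 min + 10 h 42 min + 6 h 52 min = 37 h 58 min.

37.97 hours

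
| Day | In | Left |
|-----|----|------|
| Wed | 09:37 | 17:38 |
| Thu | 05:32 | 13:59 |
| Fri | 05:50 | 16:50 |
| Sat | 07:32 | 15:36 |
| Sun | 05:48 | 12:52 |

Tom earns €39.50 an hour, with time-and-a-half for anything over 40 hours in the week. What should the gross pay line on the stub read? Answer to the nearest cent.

€1734.05

Wed: 09:37–17:38 = 8 h 1 min
Thu: 05:32–13:59 = 8 h 27 min
Fri: 05:50–16:50 = 11 h 0 min
Sat: 07:32–15:36 = 8 h 4 min
Sun: 05:48–12:52 = 7 h 4 min
Total worked: 42 h 36 min = 2556 min.
Regular 40 h 0 min = 2400 min at €39.50/h; overtime 2 h 36 min = 156 min at €59.25/h.
Pay = (2400 × €39.50 + 156 × €59.25) ÷ 60 = €1734.05.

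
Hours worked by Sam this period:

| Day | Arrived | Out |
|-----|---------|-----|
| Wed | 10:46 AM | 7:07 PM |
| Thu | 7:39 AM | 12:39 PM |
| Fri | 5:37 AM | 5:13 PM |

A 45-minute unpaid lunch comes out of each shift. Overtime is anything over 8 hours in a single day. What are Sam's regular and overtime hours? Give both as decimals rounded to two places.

Regular 19.85 hours, overtime 2.85 hours

Wed: 10:46 AM–7:07 PM = 8 h 21 min; less 45 min break → 7 h 36 min
Thu: 7:39 AM–12:39 PM = 5 h 0 min; less 45 min break → 4 h 15 min
Fri: 5:37 AM–5:13 PM = 11 h 36 min; less 45 min break → 10 h 51 min
Wed reg 7 h 36 min / OT 0 h 0 min; Thu reg 4 h 15 min / OT 0 h 0 min; Fri reg 8 h 0 min / OT 2 h 51 min.
Totals: regular 19 h 51 min, overtime 2 h 51 min.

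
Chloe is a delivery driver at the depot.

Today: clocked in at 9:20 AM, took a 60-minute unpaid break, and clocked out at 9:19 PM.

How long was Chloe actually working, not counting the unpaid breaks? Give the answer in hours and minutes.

10 h 59 min

Today: 9:20 AM–9:19 PM = 11 h 59 min; less 60 min break → 10 h 59 min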